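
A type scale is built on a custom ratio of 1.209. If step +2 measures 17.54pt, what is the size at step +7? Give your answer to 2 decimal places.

Moving from step +2 to step +7 is 5 steps up, so multiply by r⁵.
17.54 × 1.209⁵ = 17.54 × 2.58304 ≈ 45.307

45.31pt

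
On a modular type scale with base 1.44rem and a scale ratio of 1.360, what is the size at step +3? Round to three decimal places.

3.622rem

1.44 × 1.360³ = 1.44 × 2.51546 ≈ 3.622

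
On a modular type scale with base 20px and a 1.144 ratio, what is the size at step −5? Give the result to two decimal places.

20.0 ÷ 1.144⁵ = 20.0 ÷ 1.95943 ≈ 10.21

10.21px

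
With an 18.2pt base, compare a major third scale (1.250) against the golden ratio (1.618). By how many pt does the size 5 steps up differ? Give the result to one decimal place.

Major third: 18.2 × 1.250⁵ = 55.542pt
Golden ratio: 18.2 × 1.618⁵ = 201.820pt
Difference: 201.820 − 55.542 = 146.278pt

146.3pt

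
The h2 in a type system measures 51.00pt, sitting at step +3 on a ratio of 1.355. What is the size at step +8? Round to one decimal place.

51.00 × 1.355⁵ = 51.00 × 4.56769 ≈ 232.952

233.0pt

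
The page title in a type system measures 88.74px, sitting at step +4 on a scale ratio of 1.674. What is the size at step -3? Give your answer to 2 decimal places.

Moving from step +4 to step -3 is 7 steps down, so divide by r⁷.
88.74 ÷ 1.674⁷ = 88.74 ÷ 36.83733 ≈ 2.409

2.41px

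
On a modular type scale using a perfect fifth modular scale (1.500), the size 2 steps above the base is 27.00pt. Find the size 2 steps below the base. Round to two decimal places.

5.33pt

Moving from step +2 to step -2 is 4 steps down, so divide by r⁴.
27.00 ÷ 1.500⁴ = 27.00 ÷ 5.06250 ≈ 5.333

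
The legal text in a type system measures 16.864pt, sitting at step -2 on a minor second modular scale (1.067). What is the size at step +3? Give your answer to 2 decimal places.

16.864 × 1.067⁵ = 16.864 × 1.38300 ≈ 23.323

23.32pt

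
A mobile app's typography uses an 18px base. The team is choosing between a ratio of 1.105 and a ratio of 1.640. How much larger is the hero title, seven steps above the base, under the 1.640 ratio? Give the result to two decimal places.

538.15px

At 1.105: 18.0 × 1.105⁷ = 36.2083px
At 1.640: 18.0 × 1.640⁷ = 574.3537px
Difference: 574.3537 − 36.2083 = 538.1454px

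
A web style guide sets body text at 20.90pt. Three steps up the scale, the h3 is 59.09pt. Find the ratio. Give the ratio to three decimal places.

1.414

r³ = 59.09 / 20.90, so r = (59.09/20.90)^(1/3).
r = 2.8273^(1/3) ≈ 1.4140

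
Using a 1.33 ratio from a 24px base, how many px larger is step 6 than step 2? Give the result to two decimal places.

Step 2: 24.0 × 1.33² = 42.4536px
Step 6: 24.0 × 1.33⁶ = 132.8376px
Difference: 132.8376 − 42.4536 = 90.3840px

90.38px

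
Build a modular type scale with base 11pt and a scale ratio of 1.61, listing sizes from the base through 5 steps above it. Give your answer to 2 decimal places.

11.00pt, 17.71pt, 28.51pt, 45.91pt, 73.91pt, 118.99pt

Step 0: 11pt
Step 1: 11.0 × 1.61 = 17.71
Step 2: 11.0 × 1.61² = 28.51
Step 3: 11.0 × 1.61³ = 45.91
Step 4: 11.0 × 1.61⁴ = 73.91
Step 5: 11.0 × 1.61⁵ = 118.99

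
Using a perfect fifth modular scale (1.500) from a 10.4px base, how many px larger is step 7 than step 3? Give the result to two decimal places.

142.59px

Step 3: 10.4 × 1.500³ = 35.1000px
Step 7: 10.4 × 1.500⁷ = 177.6937px
Difference: 177.6937 − 35.1000 = 142.5937px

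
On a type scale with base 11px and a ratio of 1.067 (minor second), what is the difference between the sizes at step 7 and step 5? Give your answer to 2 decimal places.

Step 5: 11.0 × 1.067⁵ = 15.2130px
Step 7: 11.0 × 1.067⁷ = 17.3198px
Difference: 17.3198 − 15.2130 = 2.1068px

2.11px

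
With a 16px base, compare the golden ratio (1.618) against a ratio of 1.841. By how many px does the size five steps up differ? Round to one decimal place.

160.9px

Golden ratio: 16.0 × 1.618⁵ = 177.424px
At 1.841: 16.0 × 1.841⁵ = 338.368px
Difference: 338.368 − 177.424 = 160.944px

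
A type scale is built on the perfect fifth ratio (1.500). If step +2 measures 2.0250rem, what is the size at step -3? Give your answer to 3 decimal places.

0.267rem

Moving from step +2 to step -3 is 5 steps down, so divide by r⁵.
2.0250 ÷ 1.500⁵ = 2.0250 ÷ 7.59375 ≈ 0.267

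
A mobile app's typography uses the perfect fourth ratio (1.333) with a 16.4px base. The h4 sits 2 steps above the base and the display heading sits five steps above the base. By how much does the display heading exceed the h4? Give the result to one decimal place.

39.9px

Step 2: 16.4 × 1.333² = 29.141px
Step 5: 16.4 × 1.333⁵ = 69.023px
Difference: 69.023 − 29.141 = 39.882px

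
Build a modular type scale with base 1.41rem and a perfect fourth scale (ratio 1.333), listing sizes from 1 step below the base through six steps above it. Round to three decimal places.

Step -1: 1.41 ÷ 1.333 = 1.058
Step 0: 1.41rem
Step 1: 1.41 × 1.333 = 1.880
Step 2: 1.41 × 1.333² = 2.505
Step 3: 1.41 × 1.333³ = 3.340
Step 4: 1.41 × 1.333⁴ = 4.452
Step 5: 1.41 × 1.333⁵ = 5.934
Step 6: 1.41 × 1.333⁶ = 7.910

1.058rem, 1.410rem, 1.880rem, 2.505rem, 3.340rem, 4.452rem, 5.934rem, 7.910rem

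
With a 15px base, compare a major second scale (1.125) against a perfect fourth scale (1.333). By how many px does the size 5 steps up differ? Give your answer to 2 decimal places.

36.10px

Major second: 15.0 × 1.125⁵ = 27.0305px
Perfect fourth: 15.0 × 1.333⁵ = 63.1309px
Difference: 63.1309 − 27.0305 = 36.1004px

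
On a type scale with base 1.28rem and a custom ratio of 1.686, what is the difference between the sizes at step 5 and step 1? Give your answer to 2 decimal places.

Step 1: 1.28 × 1.686 = 2.1581rem
Step 5: 1.28 × 1.686⁵ = 17.4380rem
Difference: 17.4380 − 2.1581 = 15.2799rem

15.28rem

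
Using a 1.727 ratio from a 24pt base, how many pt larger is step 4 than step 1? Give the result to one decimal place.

172.0pt

Step 1: 24.0 × 1.727 = 41.448pt
Step 4: 24.0 × 1.727⁴ = 213.492pt
Difference: 213.492 − 41.448 = 172.044pt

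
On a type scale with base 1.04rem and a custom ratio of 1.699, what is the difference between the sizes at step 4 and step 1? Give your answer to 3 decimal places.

6.899rem

Step 1: 1.04 × 1.699 = 1.76696rem
Step 4: 1.04 × 1.699⁴ = 8.66576rem
Difference: 8.66576 − 1.76696 = 6.89880rem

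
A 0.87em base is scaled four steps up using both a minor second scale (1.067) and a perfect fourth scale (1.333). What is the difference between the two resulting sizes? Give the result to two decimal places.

Minor second: 0.87 × 1.067⁴ = 1.1277em
Perfect fourth: 0.87 × 1.333⁴ = 2.7469em
Difference: 2.7469 − 1.1277 = 1.6192em

1.62em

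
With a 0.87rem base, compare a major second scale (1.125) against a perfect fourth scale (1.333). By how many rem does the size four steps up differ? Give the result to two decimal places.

1.35rem

Major second: 0.87 × 1.125⁴ = 1.3936rem
Perfect fourth: 0.87 × 1.333⁴ = 2.7469rem
Difference: 2.7469 − 1.3936 = 1.3533rem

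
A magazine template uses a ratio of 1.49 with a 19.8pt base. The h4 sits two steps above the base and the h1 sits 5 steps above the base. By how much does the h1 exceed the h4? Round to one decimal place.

Step 2: 19.8 × 1.49² = 43.958pt
Step 5: 19.8 × 1.49⁵ = 145.411pt
Difference: 145.411 − 43.958 = 101.453pt

101.5pt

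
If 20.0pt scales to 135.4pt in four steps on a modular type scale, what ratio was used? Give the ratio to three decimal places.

1.613

r⁴ = 135.4 / 20.0, so r = (135.4/20.0)^(1/4).
r = 6.7700^(1/4) ≈ 1.6130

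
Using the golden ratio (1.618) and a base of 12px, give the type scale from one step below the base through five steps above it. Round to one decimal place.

7.4px, 12.0px, 19.4px, 31.4px, 50.8px, 82.2px, 133.1px

Step -1: 12.0 ÷ 1.618 = 7.4
Step 0: 12px
Step 1: 12.0 × 1.618 = 19.4
Step 2: 12.0 × 1.618² = 31.4
Step 3: 12.0 × 1.618³ = 50.8
Step 4: 12.0 × 1.618⁴ = 82.2
Step 5: 12.0 × 1.618⁵ = 133.1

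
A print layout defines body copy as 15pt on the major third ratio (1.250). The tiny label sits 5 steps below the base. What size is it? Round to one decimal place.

15.0 ÷ 1.250⁵ = 15.0 ÷ 3.05176 ≈ 4.92

4.9pt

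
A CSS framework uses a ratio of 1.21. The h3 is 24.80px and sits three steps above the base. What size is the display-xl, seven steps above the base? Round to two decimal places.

53.16px

Moving from step +3 to step +7 is 4 steps up, so multiply by r⁴.
24.80 × 1.21⁴ = 24.80 × 2.14359 ≈ 53.161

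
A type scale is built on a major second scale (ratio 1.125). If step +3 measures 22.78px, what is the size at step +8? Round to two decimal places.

The gap is 8 − (3) = 5 steps, so the factor is 1.125^5.
22.78 × 1.125⁵ = 22.78 × 1.80203 ≈ 41.050

41.05px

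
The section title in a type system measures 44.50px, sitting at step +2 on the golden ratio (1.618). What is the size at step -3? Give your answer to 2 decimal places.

4.01px

The gap is -3 − (2) = -5 steps, so the factor is 1.618^-5.
44.50 ÷ 1.618⁵ = 44.50 ÷ 11.08901 ≈ 4.013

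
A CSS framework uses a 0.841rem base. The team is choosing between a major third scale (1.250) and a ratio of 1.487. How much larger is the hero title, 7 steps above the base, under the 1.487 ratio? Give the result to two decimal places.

Major third: 0.841 × 1.250⁷ = 4.0102rem
At 1.487: 0.841 × 1.487⁷ = 13.5199rem
Difference: 13.5199 − 4.0102 = 9.5097rem

9.51rem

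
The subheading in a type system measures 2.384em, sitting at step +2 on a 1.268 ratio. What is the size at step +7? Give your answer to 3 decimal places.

7.815em

2.384 × 1.268⁵ = 2.384 × 3.27790 ≈ 7.815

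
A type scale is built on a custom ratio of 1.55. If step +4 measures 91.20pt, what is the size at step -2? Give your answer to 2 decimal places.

6.58pt

The gap is -2 − (4) = -6 steps, so the factor is 1.55^-6.
91.20 ÷ 1.55⁶ = 91.20 ÷ 13.86725 ≈ 6.577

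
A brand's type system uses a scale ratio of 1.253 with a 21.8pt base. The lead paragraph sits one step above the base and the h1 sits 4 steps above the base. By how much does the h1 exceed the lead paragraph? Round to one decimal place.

26.4pt

Step 1: 21.8 × 1.253 = 27.315pt
Step 4: 21.8 × 1.253⁴ = 53.735pt
Difference: 53.735 − 27.315 = 26.420pt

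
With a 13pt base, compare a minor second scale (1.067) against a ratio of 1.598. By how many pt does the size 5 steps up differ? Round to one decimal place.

Minor second: 13.0 × 1.067⁵ = 17.979pt
At 1.598: 13.0 × 1.598⁵ = 135.465pt
Difference: 135.465 − 17.979 = 117.486pt

117.5pt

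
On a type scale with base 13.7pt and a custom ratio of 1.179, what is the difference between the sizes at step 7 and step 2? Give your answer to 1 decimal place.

Step 2: 13.7 × 1.179² = 19.044pt
Step 7: 13.7 × 1.179⁷ = 43.383pt
Difference: 43.383 − 19.044 = 24.339pt

24.3pt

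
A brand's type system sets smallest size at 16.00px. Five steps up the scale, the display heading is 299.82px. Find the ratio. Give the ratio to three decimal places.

1.797

r⁵ = 299.82 / 16.00, so r = (299.82/16.00)^(1/5).
r = 18.7387^(1/5) ≈ 1.7970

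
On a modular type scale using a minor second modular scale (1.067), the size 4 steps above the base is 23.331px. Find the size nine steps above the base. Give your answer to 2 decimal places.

32.27px

23.331 × 1.067⁵ = 23.331 × 1.38300 ≈ 32.267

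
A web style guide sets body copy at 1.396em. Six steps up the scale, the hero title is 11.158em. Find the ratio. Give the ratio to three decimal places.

1.414

The ratio satisfies 1.396 × r⁶ = 11.158, so r = (11.158 / 1.396)^(1/6).
r = 7.9928^(1/6) ≈ 1.4140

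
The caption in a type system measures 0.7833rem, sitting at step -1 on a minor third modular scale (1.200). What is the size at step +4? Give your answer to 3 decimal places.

The gap is 4 − (-1) = 5 steps, so the factor is 1.200^5.
0.7833 × 1.200⁵ = 0.7833 × 2.48832 ≈ 1.949

1.949rem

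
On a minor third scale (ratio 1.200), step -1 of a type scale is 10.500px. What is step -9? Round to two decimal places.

10.500 ÷ 1.200⁸ = 10.500 ÷ 4.29982 ≈ 2.442

2.44px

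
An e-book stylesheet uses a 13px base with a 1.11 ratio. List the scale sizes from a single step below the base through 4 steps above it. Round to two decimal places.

11.71px, 13.00px, 14.43px, 16.02px, 17.78px, 19.73px

Step -1: 13.0 ÷ 1.11 = 11.71
Step 0: 13px
Step 1: 13.0 × 1.11 = 14.43
Step 2: 13.0 × 1.11² = 16.02
Step 3: 13.0 × 1.11³ = 17.78
Step 4: 13.0 × 1.11⁴ = 19.73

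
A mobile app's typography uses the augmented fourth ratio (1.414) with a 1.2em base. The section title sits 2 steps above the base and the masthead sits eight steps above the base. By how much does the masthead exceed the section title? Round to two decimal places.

Step 2: 1.2 × 1.414² = 2.3993em
Step 8: 1.2 × 1.414⁸ = 19.1768em
Difference: 19.1768 − 2.3993 = 16.7775em

16.78em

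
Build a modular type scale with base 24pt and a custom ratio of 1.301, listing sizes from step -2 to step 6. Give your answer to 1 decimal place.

Step -2: 24.0 ÷ 1.301² = 14.2
Step -1: 24.0 ÷ 1.301 = 18.4
Step 0: 24pt
Step 1: 24.0 × 1.301 = 31.2
Step 2: 24.0 × 1.301² = 40.6
Step 3: 24.0 × 1.301³ = 52.8
Step 4: 24.0 × 1.301⁴ = 68.8
Step 5: 24.0 × 1.301⁵ = 89.5
Step 6: 24.0 × 1.301⁶ = 116.4

14.2pt, 18.4pt, 24.0pt, 31.2pt, 40.6pt, 52.8pt, 68.8pt, 89.5pt, 116.4pt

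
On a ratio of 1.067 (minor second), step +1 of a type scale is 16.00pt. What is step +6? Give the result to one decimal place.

22.1pt

The gap is 6 − (1) = 5 steps, so the factor is 1.067^5.
16.00 × 1.067⁵ = 16.00 × 1.38300 ≈ 22.128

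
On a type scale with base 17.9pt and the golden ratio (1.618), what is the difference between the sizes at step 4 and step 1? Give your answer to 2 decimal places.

Step 1: 17.9 × 1.618 = 28.9622pt
Step 4: 17.9 × 1.618⁴ = 122.6781pt
Difference: 122.6781 − 28.9622 = 93.7159pt

93.72pt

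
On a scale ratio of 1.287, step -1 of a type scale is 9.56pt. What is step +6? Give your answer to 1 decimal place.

55.9pt

9.56 × 1.287⁷ = 9.56 × 5.84857 ≈ 55.912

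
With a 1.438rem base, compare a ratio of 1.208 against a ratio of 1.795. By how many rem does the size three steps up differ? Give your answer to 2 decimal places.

5.78rem

At 1.208: 1.438 × 1.208³ = 2.5349rem
At 1.795: 1.438 × 1.795³ = 8.3167rem
Difference: 8.3167 − 2.5349 = 5.7818rem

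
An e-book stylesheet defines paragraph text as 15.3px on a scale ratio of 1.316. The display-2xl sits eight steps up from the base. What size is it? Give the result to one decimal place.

15.3 × 1.316⁸ = 15.3 × 8.99595 ≈ 137.64

137.6px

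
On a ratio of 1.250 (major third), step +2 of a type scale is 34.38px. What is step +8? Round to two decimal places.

Moving from step +2 to step +8 is 6 steps up, so multiply by r⁶.
34.38 × 1.250⁶ = 34.38 × 3.81470 ≈ 131.149

131.15px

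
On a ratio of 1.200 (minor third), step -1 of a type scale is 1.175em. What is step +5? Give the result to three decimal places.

1.175 × 1.200⁶ = 1.175 × 2.98598 ≈ 3.509

3.509em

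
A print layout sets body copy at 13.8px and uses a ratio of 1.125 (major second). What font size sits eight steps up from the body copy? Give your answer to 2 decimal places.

13.8 × 1.125⁸ = 13.8 × 2.56578 ≈ 35.41

35.41px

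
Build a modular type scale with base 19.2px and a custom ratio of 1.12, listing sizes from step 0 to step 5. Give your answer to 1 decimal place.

19.2px, 21.5px, 24.1px, 27.0px, 30.2px, 33.8px

Step 0: 19.2px
Step 1: 19.2 × 1.12 = 21.5
Step 2: 19.2 × 1.12² = 24.1
Step 3: 19.2 × 1.12³ = 27.0
Step 4: 19.2 × 1.12⁴ = 30.2
Step 5: 19.2 × 1.12⁵ = 33.8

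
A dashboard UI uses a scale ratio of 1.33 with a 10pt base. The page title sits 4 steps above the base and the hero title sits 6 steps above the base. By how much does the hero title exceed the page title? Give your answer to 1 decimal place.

Step 4: 10.0 × 1.33⁴ = 31.290pt
Step 6: 10.0 × 1.33⁶ = 55.349pt
Difference: 55.349 − 31.290 = 24.059pt

24.1pt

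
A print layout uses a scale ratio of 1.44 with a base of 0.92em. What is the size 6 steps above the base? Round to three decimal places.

Every step multiplies by the scale ratio.
0.92 × 1.44⁶ = 0.92 × 8.91610 ≈ 8.203

8.203em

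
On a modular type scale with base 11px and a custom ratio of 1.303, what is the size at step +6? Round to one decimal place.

53.8px

11.0 × 1.303⁶ = 11.0 × 4.89403 ≈ 53.83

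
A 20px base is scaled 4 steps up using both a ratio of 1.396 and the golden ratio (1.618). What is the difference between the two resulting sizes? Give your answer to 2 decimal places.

At 1.396: 20.0 × 1.396⁴ = 75.9577px
Golden ratio: 20.0 × 1.618⁴ = 137.0705px
Difference: 137.0705 − 75.9577 = 61.1128px

61.11px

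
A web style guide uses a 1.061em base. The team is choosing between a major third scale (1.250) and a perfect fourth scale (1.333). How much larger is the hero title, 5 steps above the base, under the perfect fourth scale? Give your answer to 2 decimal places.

Major third: 1.061 × 1.250⁵ = 3.2379em
Perfect fourth: 1.061 × 1.333⁵ = 4.4655em
Difference: 4.4655 − 3.2379 = 1.2276em

1.23em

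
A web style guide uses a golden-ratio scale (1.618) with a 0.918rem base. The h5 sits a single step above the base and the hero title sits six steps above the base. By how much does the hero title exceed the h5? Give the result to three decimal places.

14.985rem

Step 1: 0.918 × 1.618 = 1.48532rem
Step 6: 0.918 × 1.618⁶ = 16.47077rem
Difference: 16.47077 − 1.48532 = 14.98545rem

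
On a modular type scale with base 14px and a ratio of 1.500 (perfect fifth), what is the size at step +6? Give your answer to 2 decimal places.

Every step multiplies by the scale ratio.
14.0 × 1.500⁶ = 14.0 × 11.39062 ≈ 159.47

159.47px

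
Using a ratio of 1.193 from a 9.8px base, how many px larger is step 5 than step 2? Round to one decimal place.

Step 2: 9.8 × 1.193² = 13.948px
Step 5: 9.8 × 1.193⁵ = 23.683px
Difference: 23.683 − 13.948 = 9.735px

9.7px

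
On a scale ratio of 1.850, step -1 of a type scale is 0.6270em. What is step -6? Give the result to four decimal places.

The gap is -6 − (-1) = -5 steps, so the factor is 1.850^-5.
0.6270 ÷ 1.850⁵ = 0.6270 ÷ 21.66999 ≈ 0.0289

0.0289em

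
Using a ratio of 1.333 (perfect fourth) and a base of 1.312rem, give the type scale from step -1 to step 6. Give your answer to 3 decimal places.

0.984rem, 1.312rem, 1.749rem, 2.331rem, 3.108rem, 4.142rem, 5.522rem, 7.361rem

Step -1: 1.312 ÷ 1.333 = 0.984
Step 0: 1.312rem
Step 1: 1.312 × 1.333 = 1.749
Step 2: 1.312 × 1.333² = 2.331
Step 3: 1.312 × 1.333³ = 3.108
Step 4: 1.312 × 1.333⁴ = 4.142
Step 5: 1.312 × 1.333⁵ = 5.522
Step 6: 1.312 × 1.333⁶ = 7.361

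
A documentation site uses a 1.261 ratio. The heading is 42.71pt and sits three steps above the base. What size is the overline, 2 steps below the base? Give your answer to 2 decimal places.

Moving from step +3 to step -2 is 5 steps down, so divide by r⁵.
42.71 ÷ 1.261⁵ = 42.71 ÷ 3.18842 ≈ 13.395

13.40pt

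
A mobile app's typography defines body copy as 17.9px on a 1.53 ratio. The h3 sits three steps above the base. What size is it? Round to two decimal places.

64.11px

17.9 × 1.53³ = 17.9 × 3.58158 ≈ 64.11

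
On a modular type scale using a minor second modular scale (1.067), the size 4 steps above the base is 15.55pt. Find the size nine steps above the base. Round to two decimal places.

21.51pt

The gap is 9 − (4) = 5 steps, so the factor is 1.067^5.
15.55 × 1.067⁵ = 15.55 × 1.38300 ≈ 21.506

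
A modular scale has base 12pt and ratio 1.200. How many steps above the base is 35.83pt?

6

1.200ⁿ = 35.83 / 12 = 2.9858
n = ln(2.9858) / ln(1.200) = 1.0939 / 0.1823 ≈ 6.00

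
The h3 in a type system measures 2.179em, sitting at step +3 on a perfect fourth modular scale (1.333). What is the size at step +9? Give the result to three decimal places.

The gap is 9 − (3) = 6 steps, so the factor is 1.333^6.
2.179 × 1.333⁶ = 2.179 × 5.61023 ≈ 12.225

12.225em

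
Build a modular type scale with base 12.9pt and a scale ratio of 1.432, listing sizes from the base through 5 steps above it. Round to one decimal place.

Step 0: 12.9pt
Step 1: 12.9 × 1.432 = 18.5
Step 2: 12.9 × 1.432² = 26.5
Step 3: 12.9 × 1.432³ = 37.9
Step 4: 12.9 × 1.432⁴ = 54.2
Step 5: 12.9 × 1.432⁵ = 77.7

12.9pt, 18.5pt, 26.5pt, 37.9pt, 54.2pt, 77.7pt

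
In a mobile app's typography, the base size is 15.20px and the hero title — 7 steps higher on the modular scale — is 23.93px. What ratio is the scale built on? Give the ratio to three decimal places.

1.067

r⁷ = 23.93 / 15.20, so r = (23.93/15.20)^(1/7).
r = 1.5743^(1/7) ≈ 1.0670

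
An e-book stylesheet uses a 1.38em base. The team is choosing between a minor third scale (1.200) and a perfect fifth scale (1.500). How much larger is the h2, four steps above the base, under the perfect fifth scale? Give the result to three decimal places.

4.125em

Minor third: 1.38 × 1.200⁴ = 2.86157em
Perfect fifth: 1.38 × 1.500⁴ = 6.98625em
Difference: 6.98625 − 2.86157 = 4.12468em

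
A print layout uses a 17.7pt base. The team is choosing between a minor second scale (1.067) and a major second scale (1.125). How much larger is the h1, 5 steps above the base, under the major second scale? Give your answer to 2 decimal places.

Minor second: 17.7 × 1.067⁵ = 24.4791pt
Major second: 17.7 × 1.125⁵ = 31.8960pt
Difference: 31.8960 − 24.4791 = 7.4169pt

7.42pt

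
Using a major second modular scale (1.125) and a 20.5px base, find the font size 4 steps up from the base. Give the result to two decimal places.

32.84px

A modular type scale is a geometric sequence: sizeₙ = base × rⁿ.
20.5 × 1.125⁴ = 20.5 × 1.60181 ≈ 32.84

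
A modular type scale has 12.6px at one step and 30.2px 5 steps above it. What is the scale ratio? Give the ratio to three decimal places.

r⁵ = 30.2 / 12.6, so r = (30.2/12.6)^(1/5).
r = 2.3968^(1/5) ≈ 1.1910

1.191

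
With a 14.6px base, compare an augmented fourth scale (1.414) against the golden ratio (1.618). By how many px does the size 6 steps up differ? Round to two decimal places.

Augmented fourth: 14.6 × 1.414⁶ = 116.6942px
Golden ratio: 14.6 × 1.618⁶ = 261.9534px
Difference: 261.9534 − 116.6942 = 145.2592px

145.26px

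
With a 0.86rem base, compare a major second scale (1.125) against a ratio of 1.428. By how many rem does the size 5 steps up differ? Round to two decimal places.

3.56rem

Major second: 0.86 × 1.125⁵ = 1.5497rem
At 1.428: 0.86 × 1.428⁵ = 5.1067rem
Difference: 5.1067 − 1.5497 = 3.5570rem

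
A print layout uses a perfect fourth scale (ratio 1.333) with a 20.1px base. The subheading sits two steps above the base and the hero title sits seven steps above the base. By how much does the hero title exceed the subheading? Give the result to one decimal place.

Step 2: 20.1 × 1.333² = 35.715px
Step 7: 20.1 × 1.333⁷ = 150.317px
Difference: 150.317 − 35.715 = 114.602px

114.6px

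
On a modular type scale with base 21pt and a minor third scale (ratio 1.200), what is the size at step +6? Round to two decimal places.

Each step on a modular scale multiplies by the ratio, so the size n steps from the base is base × ratioⁿ.
21.0 × 1.200⁶ = 21.0 × 2.98598 ≈ 62.71

62.71pt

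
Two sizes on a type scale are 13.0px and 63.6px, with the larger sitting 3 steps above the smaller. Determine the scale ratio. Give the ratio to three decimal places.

1.698

The ratio satisfies 13.0 × r³ = 63.6, so r = (63.6 / 13.0)^(1/3).
r = 4.8923^(1/3) ≈ 1.6976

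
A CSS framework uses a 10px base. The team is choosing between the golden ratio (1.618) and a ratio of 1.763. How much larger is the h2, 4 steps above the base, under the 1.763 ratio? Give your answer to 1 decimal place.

28.1px

Golden ratio: 10.0 × 1.618⁴ = 68.535px
At 1.763: 10.0 × 1.763⁴ = 96.607px
Difference: 96.607 − 68.535 = 28.072px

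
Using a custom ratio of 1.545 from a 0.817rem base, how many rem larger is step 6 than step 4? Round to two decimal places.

6.46rem

Step 4: 0.817 × 1.545⁴ = 4.6552rem
Step 6: 0.817 × 1.545⁶ = 11.1120rem
Difference: 11.1120 − 4.6552 = 6.4568rem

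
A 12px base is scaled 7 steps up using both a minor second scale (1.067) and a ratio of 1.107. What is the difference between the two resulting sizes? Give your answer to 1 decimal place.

Minor second: 12.0 × 1.067⁷ = 18.894px
At 1.107: 12.0 × 1.107⁷ = 24.446px
Difference: 24.446 − 18.894 = 5.552px

5.6px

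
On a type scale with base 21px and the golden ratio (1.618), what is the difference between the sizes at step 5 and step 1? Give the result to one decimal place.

198.9px

Step 1: 21.0 × 1.618 = 33.978px
Step 5: 21.0 × 1.618⁵ = 232.869px
Difference: 232.869 − 33.978 = 198.891px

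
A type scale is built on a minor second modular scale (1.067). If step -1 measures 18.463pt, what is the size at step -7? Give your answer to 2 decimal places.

12.51pt

The gap is -7 − (-1) = -6 steps, so the factor is 1.067^-6.
18.463 ÷ 1.067⁶ = 18.463 ÷ 1.47566 ≈ 12.512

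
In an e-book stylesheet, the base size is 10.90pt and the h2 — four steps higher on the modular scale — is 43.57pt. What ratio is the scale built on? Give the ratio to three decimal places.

1.414

The ratio satisfies 10.90 × r⁴ = 43.57, so r = (43.57 / 10.90)^(1/4).
r = 3.9972^(1/4) ≈ 1.4140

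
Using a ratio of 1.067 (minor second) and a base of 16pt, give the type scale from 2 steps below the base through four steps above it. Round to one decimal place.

Step -2: 16.0 ÷ 1.067² = 14.1
Step -1: 16.0 ÷ 1.067 = 15.0
Step 0: 16pt
Step 1: 16.0 × 1.067 = 17.1
Step 2: 16.0 × 1.067² = 18.2
Step 3: 16.0 × 1.067³ = 19.4
Step 4: 16.0 × 1.067⁴ = 20.7

14.1pt, 15.0pt, 16.0pt, 17.1pt, 18.2pt, 19.4pt, 20.7pt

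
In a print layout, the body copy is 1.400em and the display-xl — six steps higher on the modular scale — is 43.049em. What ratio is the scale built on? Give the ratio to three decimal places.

1.770

r⁶ = 43.049 / 1.400, so r = (43.049/1.400)^(1/6).
r = 30.7493^(1/6) ≈ 1.7700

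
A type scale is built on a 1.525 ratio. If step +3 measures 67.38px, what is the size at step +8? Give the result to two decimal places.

555.75px

67.38 × 1.525⁵ = 67.38 × 8.24801 ≈ 555.751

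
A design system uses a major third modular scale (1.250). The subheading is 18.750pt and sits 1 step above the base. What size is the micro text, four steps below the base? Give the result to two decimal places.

18.750 ÷ 1.250⁵ = 18.750 ÷ 3.05176 ≈ 6.144

6.14pt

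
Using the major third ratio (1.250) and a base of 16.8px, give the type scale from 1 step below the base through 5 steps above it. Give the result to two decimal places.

13.44px, 16.80px, 21.00px, 26.25px, 32.81px, 41.02px, 51.27px

Step -1: 16.8 ÷ 1.250 = 13.44
Step 0: 16.8px
Step 1: 16.8 × 1.250 = 21.00
Step 2: 16.8 × 1.250² = 26.25
Step 3: 16.8 × 1.250³ = 32.81
Step 4: 16.8 × 1.250⁴ = 41.02
Step 5: 16.8 × 1.250⁵ = 51.27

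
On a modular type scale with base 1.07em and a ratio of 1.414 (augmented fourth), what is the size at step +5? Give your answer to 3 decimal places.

1.07 × 1.414⁵ = 1.07 × 5.65258 ≈ 6.048

6.048em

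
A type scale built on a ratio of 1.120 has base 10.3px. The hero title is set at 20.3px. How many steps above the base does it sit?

6

1.120ⁿ = 20.3 / 10.3 = 1.9709
n = ln(1.9709) / ln(1.120) = 0.6785 / 0.1133 ≈ 5.99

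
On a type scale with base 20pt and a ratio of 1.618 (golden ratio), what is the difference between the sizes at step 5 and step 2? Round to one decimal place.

169.4pt

Step 2: 20.0 × 1.618² = 52.358pt
Step 5: 20.0 × 1.618⁵ = 221.780pt
Difference: 221.780 − 52.358 = 169.422pt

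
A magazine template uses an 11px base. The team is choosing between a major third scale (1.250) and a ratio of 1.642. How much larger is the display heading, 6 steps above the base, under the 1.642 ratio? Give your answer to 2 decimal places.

Major third: 11.0 × 1.250⁶ = 41.9617px
At 1.642: 11.0 × 1.642⁶ = 215.5915px
Difference: 215.5915 − 41.9617 = 173.6298px

173.63px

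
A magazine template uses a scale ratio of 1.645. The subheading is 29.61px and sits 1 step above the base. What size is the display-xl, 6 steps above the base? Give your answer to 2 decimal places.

29.61 × 1.645⁵ = 29.61 × 12.04563 ≈ 356.671

356.67px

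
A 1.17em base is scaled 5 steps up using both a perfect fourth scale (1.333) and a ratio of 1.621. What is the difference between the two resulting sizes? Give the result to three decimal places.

Perfect fourth: 1.17 × 1.333⁵ = 4.92421em
At 1.621: 1.17 × 1.621⁵ = 13.09486em
Difference: 13.09486 − 4.92421 = 8.17065em

8.171em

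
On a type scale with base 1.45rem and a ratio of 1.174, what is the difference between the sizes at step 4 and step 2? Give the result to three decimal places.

Step 2: 1.45 × 1.174² = 1.99850rem
Step 4: 1.45 × 1.174⁴ = 2.75448rem
Difference: 2.75448 − 1.99850 = 0.75598rem

0.756rem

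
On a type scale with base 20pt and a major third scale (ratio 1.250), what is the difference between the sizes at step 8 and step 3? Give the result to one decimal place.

Step 3: 20.0 × 1.250³ = 39.062pt
Step 8: 20.0 × 1.250⁸ = 119.209pt
Difference: 119.209 − 39.062 = 80.147pt

80.1pt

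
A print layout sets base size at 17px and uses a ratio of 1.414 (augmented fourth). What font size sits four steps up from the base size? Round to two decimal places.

67.96px

17.0 × 1.414⁴ = 17.0 × 3.99758 ≈ 67.96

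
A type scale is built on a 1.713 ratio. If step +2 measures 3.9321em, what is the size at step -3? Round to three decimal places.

3.9321 ÷ 1.713⁵ = 3.9321 ÷ 14.74982 ≈ 0.267

0.267em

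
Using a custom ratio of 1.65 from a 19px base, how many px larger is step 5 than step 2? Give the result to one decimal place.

180.6px

Step 2: 19.0 × 1.65² = 51.727px
Step 5: 19.0 × 1.65⁵ = 232.366px
Difference: 232.366 − 51.727 = 180.639px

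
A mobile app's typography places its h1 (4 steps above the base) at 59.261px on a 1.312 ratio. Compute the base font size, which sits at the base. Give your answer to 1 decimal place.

20.0px

The gap is 0 − (4) = -4 steps, so the factor is 1.312^-4.
59.261 ÷ 1.312⁴ = 59.261 ÷ 2.96303 ≈ 20.000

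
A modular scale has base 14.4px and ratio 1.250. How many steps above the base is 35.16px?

4

1.250ⁿ = 35.16 / 14.4 = 2.4417
n = ln(2.4417) / ln(1.250) = 0.8927 / 0.2231 ≈ 4.00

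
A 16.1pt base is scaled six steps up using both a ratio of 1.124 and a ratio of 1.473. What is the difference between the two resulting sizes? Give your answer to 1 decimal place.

At 1.124: 16.1 × 1.124⁶ = 32.466pt
At 1.473: 16.1 × 1.473⁶ = 164.453pt
Difference: 164.453 − 32.466 = 131.987pt

132.0pt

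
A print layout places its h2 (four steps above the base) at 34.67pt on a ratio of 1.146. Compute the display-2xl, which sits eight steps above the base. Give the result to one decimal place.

59.8pt

The gap is 8 − (4) = 4 steps, so the factor is 1.146^4.
34.67 × 1.146⁴ = 34.67 × 1.72480 ≈ 59.799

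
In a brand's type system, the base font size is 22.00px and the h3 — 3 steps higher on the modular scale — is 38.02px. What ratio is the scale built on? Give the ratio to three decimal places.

1.200

r³ = 38.02 / 22.00, so r = (38.02/22.00)^(1/3).
r = 1.7282^(1/3) ≈ 1.2000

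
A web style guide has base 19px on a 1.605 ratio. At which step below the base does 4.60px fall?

3

1.605ⁿ = 19 / 4.60 = 4.1304
n = ln(4.1304) / ln(1.605) = 1.4184 / 0.4731 ≈ 3.00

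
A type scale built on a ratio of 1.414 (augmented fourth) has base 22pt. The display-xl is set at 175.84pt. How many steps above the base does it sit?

1.414ⁿ = 175.84 / 22 = 7.9927
n = ln(7.9927) / ln(1.414) = 2.0785 / 0.3464 ≈ 6.00

6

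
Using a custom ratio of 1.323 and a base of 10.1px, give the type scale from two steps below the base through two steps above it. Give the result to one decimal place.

5.8px, 7.6px, 10.1px, 13.4px, 17.7px

Step -2: 10.1 ÷ 1.323² = 5.8
Step -1: 10.1 ÷ 1.323 = 7.6
Step 0: 10.1px
Step 1: 10.1 × 1.323 = 13.4
Step 2: 10.1 × 1.323² = 17.7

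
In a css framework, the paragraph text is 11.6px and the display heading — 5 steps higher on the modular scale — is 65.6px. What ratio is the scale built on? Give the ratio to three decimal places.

r⁵ = 65.6 / 11.6, so r = (65.6/11.6)^(1/5).
r = 5.6552^(1/5) ≈ 1.4141

1.414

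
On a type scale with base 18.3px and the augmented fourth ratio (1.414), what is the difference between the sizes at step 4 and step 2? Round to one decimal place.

36.6px

Step 2: 18.3 × 1.414² = 36.589px
Step 4: 18.3 × 1.414⁴ = 73.156px
Difference: 73.156 − 36.589 = 36.567px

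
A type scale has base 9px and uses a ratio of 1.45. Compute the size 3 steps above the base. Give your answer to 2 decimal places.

9.0 × 1.45³ = 9.0 × 3.04862 ≈ 27.44

27.44px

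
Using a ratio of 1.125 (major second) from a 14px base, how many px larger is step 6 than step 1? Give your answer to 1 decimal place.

Step 1: 14.0 × 1.125 = 15.750px
Step 6: 14.0 × 1.125⁶ = 28.382px
Difference: 28.382 − 15.750 = 12.632px

12.6px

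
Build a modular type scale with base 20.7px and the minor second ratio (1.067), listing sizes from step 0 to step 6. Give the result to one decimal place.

20.7px, 22.1px, 23.6px, 25.1px, 26.8px, 28.6px, 30.5px

Step 0: 20.7px
Step 1: 20.7 × 1.067 = 22.1
Step 2: 20.7 × 1.067² = 23.6
Step 3: 20.7 × 1.067³ = 25.1
Step 4: 20.7 × 1.067⁴ = 26.8
Step 5: 20.7 × 1.067⁵ = 28.6
Step 6: 20.7 × 1.067⁶ = 30.5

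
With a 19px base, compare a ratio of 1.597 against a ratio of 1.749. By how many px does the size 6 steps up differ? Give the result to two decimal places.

228.67px

At 1.597: 19.0 × 1.597⁶ = 315.1977px
At 1.749: 19.0 × 1.749⁶ = 543.8667px
Difference: 543.8667 − 315.1977 = 228.6690px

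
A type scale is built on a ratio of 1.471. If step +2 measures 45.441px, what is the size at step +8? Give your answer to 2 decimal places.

460.39px

45.441 × 1.471⁶ = 45.441 × 10.13155 ≈ 460.388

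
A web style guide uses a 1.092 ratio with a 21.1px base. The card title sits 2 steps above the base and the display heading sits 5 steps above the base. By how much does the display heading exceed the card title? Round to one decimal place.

7.6px

Step 2: 21.1 × 1.092² = 25.161px
Step 5: 21.1 × 1.092⁵ = 32.764px
Difference: 32.764 − 25.161 = 7.603px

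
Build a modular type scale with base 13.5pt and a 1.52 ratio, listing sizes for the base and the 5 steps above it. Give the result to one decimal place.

Step 0: 13.5pt
Step 1: 13.5 × 1.52 = 20.5
Step 2: 13.5 × 1.52² = 31.2
Step 3: 13.5 × 1.52³ = 47.4
Step 4: 13.5 × 1.52⁴ = 72.1
Step 5: 13.5 × 1.52⁵ = 109.5

13.5pt, 20.5pt, 31.2pt, 47.4pt, 72.1pt, 109.5pt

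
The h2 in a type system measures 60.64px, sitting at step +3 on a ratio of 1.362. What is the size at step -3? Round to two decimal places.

9.50px

60.64 ÷ 1.362⁶ = 60.64 ÷ 6.38356 ≈ 9.499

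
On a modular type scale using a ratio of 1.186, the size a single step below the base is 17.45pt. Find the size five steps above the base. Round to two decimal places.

48.56pt

The gap is 5 − (-1) = 6 steps, so the factor is 1.186^6.
17.45 × 1.186⁶ = 17.45 × 2.78297 ≈ 48.563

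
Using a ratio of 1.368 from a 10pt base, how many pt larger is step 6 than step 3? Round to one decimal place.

39.9pt

Step 3: 10.0 × 1.368³ = 25.601pt
Step 6: 10.0 × 1.368⁶ = 65.542pt
Difference: 65.542 − 25.601 = 39.941pt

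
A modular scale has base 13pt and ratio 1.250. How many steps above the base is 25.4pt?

3

1.250ⁿ = 25.4 / 13 = 1.9538
n = ln(1.9538) / ln(1.250) = 0.6698 / 0.2231 ≈ 3.00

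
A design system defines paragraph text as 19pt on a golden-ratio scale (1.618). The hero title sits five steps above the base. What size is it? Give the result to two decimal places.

19.0 × 1.618⁵ = 19.0 × 11.08901 ≈ 210.69

210.69pt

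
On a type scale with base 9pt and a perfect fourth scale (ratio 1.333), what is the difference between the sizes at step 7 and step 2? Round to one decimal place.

51.3pt

Step 2: 9.0 × 1.333² = 15.992pt
Step 7: 9.0 × 1.333⁷ = 67.306pt
Difference: 67.306 − 15.992 = 51.314pt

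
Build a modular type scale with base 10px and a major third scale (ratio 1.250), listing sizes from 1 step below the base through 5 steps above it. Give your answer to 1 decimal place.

Step -1: 10.0 ÷ 1.250 = 8.0
Step 0: 10px
Step 1: 10.0 × 1.250 = 12.5
Step 2: 10.0 × 1.250² = 15.6
Step 3: 10.0 × 1.250³ = 19.5
Step 4: 10.0 × 1.250⁴ = 24.4
Step 5: 10.0 × 1.250⁵ = 30.5

8.0px, 10.0px, 12.5px, 15.6px, 19.5px, 24.4px, 30.5px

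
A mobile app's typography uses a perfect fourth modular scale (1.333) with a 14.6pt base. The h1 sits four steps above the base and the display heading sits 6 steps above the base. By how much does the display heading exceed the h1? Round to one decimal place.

Step 4: 14.6 × 1.333⁴ = 46.097pt
Step 6: 14.6 × 1.333⁶ = 81.909pt
Difference: 81.909 − 46.097 = 35.812pt

35.8pt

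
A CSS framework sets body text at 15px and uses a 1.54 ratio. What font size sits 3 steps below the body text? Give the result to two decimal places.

4.11px

15.0 ÷ 1.54³ = 15.0 ÷ 3.65226 ≈ 4.11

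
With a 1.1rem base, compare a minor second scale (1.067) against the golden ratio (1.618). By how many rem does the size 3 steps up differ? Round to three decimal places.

Minor second: 1.1 × 1.067³ = 1.33624rem
Golden ratio: 1.1 × 1.618³ = 4.65938rem
Difference: 4.65938 − 1.33624 = 3.32314rem

3.323rem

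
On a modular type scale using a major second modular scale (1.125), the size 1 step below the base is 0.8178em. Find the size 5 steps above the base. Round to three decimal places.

1.658em

Moving from step -1 to step +5 is 6 steps up, so multiply by r⁶.
0.8178 × 1.125⁶ = 0.8178 × 2.02729 ≈ 1.658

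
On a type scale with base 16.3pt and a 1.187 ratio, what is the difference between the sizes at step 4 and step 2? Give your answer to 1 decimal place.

9.4pt

Step 2: 16.3 × 1.187² = 22.966pt
Step 4: 16.3 × 1.187⁴ = 32.359pt
Difference: 32.359 − 22.966 = 9.393pt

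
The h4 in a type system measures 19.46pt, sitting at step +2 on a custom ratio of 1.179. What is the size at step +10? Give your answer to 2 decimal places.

19.46 × 1.179⁸ = 19.46 × 3.73345 ≈ 72.653

72.65pt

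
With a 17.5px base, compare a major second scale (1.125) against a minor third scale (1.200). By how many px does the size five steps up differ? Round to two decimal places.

Major second: 17.5 × 1.125⁵ = 31.5356px
Minor third: 17.5 × 1.200⁵ = 43.5456px
Difference: 43.5456 − 31.5356 = 12.0100px

12.01px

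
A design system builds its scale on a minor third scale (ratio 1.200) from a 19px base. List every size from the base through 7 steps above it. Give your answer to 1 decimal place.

19.0px, 22.8px, 27.4px, 32.8px, 39.4px, 47.3px, 56.7px, 68.1px

Step 0: 19px
Step 1: 19.0 × 1.200 = 22.8
Step 2: 19.0 × 1.200² = 27.4
Step 3: 19.0 × 1.200³ = 32.8
Step 4: 19.0 × 1.200⁴ = 39.4
Step 5: 19.0 × 1.200⁵ = 47.3
Step 6: 19.0 × 1.200⁶ = 56.7
Step 7: 19.0 × 1.200⁷ = 68.1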